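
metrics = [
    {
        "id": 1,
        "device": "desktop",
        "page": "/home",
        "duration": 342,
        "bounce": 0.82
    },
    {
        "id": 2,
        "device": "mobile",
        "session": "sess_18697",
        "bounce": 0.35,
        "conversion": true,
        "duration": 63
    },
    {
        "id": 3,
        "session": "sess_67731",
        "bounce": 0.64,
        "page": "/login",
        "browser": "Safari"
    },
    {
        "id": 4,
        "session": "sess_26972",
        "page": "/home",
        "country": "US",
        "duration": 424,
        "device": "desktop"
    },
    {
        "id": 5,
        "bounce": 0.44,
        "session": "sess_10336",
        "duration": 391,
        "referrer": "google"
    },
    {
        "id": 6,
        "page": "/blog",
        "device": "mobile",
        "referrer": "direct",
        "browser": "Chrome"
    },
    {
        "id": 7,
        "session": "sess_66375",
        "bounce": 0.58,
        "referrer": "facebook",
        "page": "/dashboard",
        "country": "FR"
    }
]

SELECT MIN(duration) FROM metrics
63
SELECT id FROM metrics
[1, 2, 3, 4, 5, 6, 7]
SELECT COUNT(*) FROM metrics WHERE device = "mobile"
2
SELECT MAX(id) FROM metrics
7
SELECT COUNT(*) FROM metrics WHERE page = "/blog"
1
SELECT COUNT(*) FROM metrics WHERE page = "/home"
2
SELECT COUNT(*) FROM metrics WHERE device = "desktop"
2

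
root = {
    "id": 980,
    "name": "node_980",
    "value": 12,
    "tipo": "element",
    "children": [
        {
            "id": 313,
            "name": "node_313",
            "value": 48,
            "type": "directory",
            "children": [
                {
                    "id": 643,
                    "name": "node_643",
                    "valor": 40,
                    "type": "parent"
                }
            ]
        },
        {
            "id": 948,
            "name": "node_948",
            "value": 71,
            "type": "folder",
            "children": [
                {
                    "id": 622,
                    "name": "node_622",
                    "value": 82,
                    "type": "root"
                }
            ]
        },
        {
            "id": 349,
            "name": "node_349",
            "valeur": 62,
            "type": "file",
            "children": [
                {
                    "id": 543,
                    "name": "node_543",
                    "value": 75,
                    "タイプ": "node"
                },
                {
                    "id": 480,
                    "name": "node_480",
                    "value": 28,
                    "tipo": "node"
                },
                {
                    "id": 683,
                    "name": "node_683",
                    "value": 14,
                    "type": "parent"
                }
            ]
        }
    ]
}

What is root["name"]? "node_980"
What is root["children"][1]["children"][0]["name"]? "node_622"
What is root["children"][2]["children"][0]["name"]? "node_543"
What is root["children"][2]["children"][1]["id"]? 480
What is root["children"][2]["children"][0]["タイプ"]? "node"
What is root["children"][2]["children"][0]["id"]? 543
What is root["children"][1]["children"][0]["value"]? 82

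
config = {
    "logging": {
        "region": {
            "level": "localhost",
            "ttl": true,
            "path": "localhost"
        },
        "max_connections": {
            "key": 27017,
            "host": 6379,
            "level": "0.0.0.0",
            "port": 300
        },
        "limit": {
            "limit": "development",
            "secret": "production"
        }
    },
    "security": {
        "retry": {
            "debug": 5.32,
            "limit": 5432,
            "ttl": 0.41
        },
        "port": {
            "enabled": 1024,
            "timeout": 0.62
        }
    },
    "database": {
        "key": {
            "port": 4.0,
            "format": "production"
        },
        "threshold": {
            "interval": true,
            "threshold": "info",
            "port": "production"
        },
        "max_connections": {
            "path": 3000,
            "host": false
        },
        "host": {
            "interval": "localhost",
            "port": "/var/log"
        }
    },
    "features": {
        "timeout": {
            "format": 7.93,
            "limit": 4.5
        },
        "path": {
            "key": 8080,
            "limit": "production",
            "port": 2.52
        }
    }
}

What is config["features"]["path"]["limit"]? "production"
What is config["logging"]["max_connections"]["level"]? "0.0.0.0"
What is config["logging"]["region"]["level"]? "localhost"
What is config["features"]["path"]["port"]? 2.52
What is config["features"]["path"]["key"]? 8080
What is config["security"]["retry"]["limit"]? 5432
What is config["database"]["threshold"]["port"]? "production"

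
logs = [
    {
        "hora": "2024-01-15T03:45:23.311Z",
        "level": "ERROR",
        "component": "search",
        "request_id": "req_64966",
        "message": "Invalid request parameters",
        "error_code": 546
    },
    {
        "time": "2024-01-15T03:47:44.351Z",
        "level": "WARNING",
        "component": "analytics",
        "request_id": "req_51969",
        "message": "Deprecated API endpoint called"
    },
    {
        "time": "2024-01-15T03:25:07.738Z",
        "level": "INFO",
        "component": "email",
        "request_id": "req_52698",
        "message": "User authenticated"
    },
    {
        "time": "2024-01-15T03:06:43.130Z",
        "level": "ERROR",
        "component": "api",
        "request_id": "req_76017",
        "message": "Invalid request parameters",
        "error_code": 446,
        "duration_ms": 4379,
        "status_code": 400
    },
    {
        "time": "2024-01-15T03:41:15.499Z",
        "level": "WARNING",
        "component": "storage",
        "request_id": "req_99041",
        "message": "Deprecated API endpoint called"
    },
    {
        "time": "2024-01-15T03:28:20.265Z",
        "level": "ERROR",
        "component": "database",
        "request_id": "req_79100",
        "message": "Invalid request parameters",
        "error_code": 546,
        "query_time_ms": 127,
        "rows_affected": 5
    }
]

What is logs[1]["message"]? "Deprecated API endpoint called"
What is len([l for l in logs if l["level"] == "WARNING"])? 2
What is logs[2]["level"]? "INFO"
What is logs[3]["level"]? "ERROR"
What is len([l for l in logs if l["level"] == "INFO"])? 1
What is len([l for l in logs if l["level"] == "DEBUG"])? 0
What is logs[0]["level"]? "ERROR"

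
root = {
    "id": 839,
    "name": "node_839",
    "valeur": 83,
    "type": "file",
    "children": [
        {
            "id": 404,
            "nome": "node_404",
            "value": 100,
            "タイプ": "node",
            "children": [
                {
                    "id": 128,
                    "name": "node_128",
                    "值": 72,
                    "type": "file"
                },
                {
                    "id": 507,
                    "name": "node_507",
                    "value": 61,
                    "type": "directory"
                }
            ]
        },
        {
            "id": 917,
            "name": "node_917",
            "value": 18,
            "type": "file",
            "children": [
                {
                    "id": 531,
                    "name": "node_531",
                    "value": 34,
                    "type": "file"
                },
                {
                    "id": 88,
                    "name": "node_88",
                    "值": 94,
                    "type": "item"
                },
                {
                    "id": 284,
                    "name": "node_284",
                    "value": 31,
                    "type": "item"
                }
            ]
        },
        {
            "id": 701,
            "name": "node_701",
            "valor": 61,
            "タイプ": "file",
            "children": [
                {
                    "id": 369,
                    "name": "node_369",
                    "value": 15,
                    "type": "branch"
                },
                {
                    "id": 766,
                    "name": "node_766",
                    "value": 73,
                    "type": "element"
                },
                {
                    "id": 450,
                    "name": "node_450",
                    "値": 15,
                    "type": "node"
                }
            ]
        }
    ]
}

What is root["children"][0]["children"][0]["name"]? "node_128"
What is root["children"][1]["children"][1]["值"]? 94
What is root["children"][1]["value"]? 18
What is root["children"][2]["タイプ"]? "file"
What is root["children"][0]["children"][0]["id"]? 128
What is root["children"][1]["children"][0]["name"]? "node_531"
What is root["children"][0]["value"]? 100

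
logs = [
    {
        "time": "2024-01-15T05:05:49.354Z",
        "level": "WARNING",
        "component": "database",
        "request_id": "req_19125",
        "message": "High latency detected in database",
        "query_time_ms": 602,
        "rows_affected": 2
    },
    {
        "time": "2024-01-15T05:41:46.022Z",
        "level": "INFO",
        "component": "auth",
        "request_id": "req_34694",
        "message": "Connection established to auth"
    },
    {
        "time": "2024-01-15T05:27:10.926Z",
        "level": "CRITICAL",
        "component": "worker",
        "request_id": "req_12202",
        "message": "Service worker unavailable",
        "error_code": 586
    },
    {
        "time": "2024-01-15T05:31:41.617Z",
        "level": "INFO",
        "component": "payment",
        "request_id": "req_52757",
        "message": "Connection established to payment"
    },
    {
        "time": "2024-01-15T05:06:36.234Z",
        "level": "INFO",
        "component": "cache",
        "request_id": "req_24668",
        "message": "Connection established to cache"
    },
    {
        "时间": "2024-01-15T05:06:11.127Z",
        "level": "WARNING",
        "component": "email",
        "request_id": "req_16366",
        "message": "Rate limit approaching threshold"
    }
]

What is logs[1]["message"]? "Connection established to auth"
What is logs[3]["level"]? "INFO"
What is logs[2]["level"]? "CRITICAL"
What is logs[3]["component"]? "payment"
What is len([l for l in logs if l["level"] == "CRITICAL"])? 1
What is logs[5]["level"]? "WARNING"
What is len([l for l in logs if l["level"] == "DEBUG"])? 0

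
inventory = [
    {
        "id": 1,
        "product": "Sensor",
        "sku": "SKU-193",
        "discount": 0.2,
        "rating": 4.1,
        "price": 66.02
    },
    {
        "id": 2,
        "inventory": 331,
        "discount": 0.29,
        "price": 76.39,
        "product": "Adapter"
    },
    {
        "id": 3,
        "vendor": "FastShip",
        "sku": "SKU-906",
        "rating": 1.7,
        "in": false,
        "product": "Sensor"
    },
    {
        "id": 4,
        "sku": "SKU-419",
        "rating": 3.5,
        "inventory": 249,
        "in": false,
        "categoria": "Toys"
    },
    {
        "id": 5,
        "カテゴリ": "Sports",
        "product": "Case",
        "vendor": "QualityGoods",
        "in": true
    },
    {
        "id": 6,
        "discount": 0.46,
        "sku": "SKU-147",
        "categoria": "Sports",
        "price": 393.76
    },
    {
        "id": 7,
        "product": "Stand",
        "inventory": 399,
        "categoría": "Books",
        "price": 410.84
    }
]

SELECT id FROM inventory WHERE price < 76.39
[1]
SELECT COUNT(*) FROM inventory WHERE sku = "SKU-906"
1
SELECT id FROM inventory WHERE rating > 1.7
[1, 4]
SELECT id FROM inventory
[1, 2, 3, 4, 5, 6, 7]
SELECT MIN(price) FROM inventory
66.02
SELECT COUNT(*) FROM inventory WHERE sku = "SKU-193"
1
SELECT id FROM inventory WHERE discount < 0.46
[1, 2]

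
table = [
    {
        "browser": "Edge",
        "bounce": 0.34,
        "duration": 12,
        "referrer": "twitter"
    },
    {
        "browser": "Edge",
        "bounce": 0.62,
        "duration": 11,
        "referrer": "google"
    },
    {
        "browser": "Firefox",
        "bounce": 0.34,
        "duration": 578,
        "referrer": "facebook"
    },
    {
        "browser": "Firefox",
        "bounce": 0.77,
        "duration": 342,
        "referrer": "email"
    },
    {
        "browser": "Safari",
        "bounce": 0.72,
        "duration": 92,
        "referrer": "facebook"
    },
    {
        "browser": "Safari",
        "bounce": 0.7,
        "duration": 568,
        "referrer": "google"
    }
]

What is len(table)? 6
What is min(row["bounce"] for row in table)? 0.34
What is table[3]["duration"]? 342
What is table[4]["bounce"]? 0.72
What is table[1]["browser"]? "Edge"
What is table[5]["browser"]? "Safari"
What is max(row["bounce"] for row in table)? 0.77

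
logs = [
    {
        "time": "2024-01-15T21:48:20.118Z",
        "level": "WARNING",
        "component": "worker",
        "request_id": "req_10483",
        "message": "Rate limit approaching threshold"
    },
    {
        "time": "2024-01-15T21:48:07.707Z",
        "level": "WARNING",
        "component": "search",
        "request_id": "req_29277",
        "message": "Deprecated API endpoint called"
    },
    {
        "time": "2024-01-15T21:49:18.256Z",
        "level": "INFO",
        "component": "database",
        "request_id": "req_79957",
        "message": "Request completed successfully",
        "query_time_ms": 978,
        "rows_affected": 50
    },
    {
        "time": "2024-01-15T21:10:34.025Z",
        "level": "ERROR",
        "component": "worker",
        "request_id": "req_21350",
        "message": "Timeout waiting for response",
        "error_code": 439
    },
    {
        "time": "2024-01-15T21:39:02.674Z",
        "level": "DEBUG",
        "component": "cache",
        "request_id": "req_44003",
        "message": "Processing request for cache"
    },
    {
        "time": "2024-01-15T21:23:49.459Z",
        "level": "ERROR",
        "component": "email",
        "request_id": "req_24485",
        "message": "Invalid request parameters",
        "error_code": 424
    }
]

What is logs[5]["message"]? "Invalid request parameters"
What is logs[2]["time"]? "2024-01-15T21:49:18.256Z"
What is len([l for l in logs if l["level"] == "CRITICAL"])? 0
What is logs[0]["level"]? "WARNING"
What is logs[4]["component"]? "cache"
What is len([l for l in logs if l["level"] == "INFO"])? 1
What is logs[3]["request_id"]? "req_21350"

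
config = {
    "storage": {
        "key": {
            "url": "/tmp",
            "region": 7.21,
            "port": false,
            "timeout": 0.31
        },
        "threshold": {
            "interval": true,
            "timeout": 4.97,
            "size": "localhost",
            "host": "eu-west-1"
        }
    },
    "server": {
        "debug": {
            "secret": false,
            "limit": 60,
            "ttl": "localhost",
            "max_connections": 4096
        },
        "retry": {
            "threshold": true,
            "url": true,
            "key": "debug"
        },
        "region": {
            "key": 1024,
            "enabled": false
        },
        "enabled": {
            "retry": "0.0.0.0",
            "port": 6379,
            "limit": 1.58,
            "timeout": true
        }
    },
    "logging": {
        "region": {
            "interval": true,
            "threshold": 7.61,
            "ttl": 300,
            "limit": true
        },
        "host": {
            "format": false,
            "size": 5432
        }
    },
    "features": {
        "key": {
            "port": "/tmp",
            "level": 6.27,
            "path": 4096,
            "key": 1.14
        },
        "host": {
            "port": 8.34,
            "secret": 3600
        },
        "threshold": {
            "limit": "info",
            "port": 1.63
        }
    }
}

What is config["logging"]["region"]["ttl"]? 300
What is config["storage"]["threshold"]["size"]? "localhost"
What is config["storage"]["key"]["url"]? "/tmp"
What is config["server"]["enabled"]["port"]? 6379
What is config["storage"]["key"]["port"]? False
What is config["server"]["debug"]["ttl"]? "localhost"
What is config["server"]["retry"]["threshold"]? True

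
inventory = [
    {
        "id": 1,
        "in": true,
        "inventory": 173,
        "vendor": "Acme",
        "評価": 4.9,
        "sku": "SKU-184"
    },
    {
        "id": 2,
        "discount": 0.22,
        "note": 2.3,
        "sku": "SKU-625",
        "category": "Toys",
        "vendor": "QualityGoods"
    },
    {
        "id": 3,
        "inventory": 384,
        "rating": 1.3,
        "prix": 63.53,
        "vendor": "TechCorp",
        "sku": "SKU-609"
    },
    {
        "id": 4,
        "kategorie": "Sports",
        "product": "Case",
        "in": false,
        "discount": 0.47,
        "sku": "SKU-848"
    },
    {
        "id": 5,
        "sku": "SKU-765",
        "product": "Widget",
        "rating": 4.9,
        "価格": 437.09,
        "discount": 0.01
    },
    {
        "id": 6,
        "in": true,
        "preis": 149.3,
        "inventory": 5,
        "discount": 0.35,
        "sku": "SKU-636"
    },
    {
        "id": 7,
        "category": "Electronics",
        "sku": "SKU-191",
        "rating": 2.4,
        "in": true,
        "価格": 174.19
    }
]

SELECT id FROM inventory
[1, 2, 3, 4, 5, 6, 7]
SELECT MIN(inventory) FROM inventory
5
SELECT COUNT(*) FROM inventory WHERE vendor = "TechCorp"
1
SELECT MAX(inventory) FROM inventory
384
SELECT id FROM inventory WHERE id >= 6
[6, 7]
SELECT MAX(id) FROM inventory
7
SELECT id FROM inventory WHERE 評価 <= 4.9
[1]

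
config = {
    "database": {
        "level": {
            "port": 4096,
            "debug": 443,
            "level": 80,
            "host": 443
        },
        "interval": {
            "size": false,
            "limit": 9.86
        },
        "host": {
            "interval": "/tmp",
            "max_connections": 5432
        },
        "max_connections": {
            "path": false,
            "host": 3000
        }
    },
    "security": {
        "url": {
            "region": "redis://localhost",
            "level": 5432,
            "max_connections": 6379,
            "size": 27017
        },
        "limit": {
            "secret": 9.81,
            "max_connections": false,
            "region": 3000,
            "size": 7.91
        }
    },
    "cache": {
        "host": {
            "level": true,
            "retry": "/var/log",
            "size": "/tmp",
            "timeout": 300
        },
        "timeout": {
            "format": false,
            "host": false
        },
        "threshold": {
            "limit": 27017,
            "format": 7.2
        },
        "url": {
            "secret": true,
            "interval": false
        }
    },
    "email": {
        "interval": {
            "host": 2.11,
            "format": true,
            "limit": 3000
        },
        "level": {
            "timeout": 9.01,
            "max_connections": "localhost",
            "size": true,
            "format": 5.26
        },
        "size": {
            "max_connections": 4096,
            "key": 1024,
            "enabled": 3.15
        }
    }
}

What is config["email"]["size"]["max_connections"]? 4096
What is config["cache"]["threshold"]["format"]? 7.2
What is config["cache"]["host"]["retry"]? "/var/log"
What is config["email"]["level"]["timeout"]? 9.01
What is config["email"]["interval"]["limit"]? 3000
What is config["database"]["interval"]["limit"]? 9.86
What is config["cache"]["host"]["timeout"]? 300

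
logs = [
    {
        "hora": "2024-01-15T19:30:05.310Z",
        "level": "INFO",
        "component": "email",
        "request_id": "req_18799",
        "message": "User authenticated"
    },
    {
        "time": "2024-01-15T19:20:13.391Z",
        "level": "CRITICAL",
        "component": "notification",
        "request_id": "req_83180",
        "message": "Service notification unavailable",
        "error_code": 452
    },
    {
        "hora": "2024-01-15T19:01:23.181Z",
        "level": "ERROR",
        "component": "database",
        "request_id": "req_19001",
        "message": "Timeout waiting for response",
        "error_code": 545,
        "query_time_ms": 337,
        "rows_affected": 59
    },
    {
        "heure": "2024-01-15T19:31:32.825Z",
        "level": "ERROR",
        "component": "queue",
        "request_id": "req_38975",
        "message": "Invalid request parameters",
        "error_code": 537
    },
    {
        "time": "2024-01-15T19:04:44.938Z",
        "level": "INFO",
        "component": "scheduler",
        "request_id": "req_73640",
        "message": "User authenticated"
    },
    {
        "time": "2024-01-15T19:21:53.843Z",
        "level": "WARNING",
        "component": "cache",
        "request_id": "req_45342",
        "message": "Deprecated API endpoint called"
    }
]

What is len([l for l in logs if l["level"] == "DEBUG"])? 0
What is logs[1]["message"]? "Service notification unavailable"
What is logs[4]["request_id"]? "req_73640"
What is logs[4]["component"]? "scheduler"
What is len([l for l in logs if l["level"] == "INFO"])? 2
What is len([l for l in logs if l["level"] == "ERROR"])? 2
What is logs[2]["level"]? "ERROR"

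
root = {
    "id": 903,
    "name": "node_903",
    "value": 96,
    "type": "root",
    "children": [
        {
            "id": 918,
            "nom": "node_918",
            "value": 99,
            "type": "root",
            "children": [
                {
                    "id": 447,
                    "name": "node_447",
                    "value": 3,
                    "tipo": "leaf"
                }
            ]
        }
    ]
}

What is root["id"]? 903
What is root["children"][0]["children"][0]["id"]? 447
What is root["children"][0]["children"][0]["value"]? 3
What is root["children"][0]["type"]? "root"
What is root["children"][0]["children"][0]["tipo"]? "leaf"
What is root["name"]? "node_903"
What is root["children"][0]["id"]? 918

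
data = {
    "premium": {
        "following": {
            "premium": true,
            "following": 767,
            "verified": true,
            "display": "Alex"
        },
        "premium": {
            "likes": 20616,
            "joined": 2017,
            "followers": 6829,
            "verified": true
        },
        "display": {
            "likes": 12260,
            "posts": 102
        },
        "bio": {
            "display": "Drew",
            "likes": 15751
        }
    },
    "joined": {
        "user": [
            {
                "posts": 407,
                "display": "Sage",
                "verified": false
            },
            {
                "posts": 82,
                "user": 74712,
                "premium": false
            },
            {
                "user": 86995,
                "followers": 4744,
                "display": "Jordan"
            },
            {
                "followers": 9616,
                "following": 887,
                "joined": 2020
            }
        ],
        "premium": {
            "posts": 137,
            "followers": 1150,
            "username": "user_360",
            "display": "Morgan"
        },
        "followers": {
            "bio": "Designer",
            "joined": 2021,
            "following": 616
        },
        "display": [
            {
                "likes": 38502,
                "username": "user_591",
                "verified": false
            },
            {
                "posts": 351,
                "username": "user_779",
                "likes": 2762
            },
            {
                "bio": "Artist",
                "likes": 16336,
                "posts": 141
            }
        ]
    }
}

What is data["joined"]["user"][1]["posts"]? 82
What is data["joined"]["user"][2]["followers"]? 4744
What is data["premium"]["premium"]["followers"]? 6829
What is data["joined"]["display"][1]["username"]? "user_779"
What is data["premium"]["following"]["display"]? "Alex"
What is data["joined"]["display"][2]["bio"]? "Artist"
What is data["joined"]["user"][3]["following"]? 887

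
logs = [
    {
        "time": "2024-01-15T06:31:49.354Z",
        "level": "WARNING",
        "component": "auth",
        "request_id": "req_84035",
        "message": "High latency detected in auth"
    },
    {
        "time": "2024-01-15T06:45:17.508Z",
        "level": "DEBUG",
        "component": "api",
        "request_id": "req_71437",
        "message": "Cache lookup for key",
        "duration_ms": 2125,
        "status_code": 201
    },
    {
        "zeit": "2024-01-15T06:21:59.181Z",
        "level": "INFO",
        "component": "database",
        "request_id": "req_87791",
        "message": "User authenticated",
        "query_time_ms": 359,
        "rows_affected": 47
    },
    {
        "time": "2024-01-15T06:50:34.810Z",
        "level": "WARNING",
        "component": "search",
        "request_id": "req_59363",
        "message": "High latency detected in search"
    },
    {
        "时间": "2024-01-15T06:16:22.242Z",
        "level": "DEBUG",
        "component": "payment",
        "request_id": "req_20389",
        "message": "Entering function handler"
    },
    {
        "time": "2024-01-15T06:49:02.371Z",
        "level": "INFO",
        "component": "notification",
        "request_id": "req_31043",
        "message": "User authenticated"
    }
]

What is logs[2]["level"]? "INFO"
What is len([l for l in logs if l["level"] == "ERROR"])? 0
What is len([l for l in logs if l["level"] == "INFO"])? 2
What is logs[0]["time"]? "2024-01-15T06:31:49.354Z"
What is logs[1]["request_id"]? "req_71437"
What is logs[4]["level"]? "DEBUG"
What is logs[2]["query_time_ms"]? 359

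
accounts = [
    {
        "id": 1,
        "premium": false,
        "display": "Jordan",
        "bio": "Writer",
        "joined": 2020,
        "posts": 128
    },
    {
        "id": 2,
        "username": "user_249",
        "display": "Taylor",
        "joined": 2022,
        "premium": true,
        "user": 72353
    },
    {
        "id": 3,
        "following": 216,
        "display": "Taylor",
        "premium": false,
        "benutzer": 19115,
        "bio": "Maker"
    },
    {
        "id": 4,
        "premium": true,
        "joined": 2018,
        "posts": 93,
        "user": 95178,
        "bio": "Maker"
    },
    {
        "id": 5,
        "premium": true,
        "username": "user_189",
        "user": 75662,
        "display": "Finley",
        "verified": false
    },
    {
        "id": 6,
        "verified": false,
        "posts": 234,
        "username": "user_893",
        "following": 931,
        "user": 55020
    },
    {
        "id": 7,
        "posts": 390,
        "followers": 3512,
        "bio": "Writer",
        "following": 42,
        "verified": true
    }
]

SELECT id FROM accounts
[1, 2, 3, 4, 5, 6, 7]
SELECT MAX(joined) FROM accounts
2022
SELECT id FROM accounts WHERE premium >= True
[2, 4, 5]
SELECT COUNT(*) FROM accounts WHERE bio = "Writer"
2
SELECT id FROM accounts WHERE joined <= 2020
[1, 4]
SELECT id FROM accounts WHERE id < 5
[1, 2, 3, 4]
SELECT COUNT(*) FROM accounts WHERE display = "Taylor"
2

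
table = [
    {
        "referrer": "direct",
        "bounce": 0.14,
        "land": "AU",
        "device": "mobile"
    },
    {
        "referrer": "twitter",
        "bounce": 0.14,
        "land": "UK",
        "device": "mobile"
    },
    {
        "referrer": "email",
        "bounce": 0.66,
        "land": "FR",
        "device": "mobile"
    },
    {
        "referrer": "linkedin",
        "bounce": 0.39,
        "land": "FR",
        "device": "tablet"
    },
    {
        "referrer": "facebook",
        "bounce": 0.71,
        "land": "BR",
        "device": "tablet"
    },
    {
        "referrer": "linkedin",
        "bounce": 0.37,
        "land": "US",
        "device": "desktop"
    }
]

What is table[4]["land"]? "BR"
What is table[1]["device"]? "mobile"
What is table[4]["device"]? "tablet"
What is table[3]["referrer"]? "linkedin"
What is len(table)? 6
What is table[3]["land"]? "FR"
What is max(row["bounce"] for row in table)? 0.71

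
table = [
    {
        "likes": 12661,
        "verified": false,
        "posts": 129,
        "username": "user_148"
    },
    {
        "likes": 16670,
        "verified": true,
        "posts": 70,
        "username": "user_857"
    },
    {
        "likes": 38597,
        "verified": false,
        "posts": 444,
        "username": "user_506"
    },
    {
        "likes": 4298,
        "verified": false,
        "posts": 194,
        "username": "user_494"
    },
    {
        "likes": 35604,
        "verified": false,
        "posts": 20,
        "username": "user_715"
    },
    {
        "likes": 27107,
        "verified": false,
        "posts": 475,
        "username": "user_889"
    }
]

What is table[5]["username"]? "user_889"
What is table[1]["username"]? "user_857"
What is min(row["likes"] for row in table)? 4298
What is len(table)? 6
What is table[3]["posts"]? 194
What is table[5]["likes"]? 27107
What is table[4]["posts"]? 20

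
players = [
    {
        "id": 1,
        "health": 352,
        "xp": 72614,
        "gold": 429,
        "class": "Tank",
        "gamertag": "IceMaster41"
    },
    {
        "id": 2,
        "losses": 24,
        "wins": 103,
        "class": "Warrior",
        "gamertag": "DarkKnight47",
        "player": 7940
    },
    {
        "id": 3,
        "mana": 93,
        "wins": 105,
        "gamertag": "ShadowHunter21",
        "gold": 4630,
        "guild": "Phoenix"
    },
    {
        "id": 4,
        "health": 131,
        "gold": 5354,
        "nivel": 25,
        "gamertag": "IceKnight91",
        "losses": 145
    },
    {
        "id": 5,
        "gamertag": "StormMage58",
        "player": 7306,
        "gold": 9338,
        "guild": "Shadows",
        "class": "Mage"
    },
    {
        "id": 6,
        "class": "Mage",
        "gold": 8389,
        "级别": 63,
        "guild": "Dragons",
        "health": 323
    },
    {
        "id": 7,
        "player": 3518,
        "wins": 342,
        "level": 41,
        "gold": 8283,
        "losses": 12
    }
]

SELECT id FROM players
[1, 2, 3, 4, 5, 6, 7]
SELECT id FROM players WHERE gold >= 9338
[5]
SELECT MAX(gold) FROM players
9338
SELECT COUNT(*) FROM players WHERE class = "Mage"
2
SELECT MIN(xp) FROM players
72614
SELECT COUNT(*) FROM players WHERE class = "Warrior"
1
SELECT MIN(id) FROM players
1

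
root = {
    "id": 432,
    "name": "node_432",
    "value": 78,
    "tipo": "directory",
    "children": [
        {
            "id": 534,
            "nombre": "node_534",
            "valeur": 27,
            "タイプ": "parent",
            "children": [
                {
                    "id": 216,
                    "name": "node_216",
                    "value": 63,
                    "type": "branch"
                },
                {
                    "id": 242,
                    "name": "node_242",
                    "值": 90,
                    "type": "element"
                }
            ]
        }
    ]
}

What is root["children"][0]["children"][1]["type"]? "element"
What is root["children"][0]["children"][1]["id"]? 242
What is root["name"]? "node_432"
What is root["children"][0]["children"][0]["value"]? 63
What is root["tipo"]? "directory"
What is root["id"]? 432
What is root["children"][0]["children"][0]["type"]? "branch"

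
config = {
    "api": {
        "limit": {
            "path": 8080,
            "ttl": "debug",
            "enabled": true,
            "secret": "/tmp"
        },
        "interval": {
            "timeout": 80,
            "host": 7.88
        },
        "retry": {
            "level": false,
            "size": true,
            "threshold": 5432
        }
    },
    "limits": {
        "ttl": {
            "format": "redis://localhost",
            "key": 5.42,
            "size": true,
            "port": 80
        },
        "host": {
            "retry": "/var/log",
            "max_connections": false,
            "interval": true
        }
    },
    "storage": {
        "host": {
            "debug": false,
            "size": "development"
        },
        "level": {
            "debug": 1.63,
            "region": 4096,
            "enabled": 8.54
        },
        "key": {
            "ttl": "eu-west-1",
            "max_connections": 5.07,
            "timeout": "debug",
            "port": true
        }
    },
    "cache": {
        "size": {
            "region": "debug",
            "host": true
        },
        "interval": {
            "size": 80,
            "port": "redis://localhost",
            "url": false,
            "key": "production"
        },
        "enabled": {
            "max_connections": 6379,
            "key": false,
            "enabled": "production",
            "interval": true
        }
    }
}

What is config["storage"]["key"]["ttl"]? "eu-west-1"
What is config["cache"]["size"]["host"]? True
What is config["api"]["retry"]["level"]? False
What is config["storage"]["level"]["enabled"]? 8.54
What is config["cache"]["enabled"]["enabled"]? "production"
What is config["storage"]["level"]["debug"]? 1.63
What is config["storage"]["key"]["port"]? True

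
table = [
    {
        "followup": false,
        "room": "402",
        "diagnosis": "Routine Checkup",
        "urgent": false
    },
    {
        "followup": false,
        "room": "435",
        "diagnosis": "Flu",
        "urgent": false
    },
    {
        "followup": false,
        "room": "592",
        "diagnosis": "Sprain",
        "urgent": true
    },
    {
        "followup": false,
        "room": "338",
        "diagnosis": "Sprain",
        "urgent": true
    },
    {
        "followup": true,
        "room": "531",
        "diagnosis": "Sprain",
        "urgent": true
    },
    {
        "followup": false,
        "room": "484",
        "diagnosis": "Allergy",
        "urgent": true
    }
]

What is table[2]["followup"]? False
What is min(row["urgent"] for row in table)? False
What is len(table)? 6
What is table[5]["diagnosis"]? "Allergy"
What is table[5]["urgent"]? True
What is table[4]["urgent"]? True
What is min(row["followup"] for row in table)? False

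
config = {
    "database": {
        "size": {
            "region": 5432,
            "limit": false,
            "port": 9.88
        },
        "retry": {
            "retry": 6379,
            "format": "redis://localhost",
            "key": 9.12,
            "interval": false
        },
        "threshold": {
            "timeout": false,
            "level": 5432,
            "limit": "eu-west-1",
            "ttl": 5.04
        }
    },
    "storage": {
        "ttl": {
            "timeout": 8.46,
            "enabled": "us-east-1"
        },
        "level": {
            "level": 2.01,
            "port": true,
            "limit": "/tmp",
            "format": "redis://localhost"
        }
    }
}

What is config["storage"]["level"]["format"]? "redis://localhost"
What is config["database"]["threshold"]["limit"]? "eu-west-1"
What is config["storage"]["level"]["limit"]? "/tmp"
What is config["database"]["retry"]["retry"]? 6379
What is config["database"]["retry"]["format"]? "redis://localhost"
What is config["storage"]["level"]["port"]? True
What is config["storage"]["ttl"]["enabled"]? "us-east-1"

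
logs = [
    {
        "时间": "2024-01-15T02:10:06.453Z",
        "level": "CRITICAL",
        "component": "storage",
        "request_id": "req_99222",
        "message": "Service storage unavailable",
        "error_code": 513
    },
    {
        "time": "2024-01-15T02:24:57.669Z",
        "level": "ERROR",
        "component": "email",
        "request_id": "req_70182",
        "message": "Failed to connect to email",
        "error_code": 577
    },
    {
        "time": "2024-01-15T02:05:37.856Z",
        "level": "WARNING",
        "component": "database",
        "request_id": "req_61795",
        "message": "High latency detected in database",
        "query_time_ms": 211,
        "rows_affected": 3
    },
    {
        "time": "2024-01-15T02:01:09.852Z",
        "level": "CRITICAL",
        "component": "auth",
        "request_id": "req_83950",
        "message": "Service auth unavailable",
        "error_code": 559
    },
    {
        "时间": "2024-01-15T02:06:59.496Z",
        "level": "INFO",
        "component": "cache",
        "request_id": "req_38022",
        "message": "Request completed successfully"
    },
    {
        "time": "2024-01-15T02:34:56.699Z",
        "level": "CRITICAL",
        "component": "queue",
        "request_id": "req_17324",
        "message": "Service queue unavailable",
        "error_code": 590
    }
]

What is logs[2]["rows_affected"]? 3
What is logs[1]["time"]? "2024-01-15T02:24:57.669Z"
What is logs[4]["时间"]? "2024-01-15T02:06:59.496Z"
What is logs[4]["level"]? "INFO"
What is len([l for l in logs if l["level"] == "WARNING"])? 1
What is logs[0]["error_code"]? 513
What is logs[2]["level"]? "WARNING"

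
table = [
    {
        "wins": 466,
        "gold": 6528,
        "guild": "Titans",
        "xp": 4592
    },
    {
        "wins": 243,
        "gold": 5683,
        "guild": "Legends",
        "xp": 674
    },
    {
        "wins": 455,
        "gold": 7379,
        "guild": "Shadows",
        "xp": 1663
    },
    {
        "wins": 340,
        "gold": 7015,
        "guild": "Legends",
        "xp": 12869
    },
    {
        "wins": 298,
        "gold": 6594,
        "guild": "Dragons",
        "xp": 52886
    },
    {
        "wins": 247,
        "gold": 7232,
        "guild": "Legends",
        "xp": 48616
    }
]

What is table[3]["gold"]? 7015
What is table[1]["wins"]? 243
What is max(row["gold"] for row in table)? 7379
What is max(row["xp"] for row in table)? 52886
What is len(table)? 6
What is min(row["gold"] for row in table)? 5683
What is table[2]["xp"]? 1663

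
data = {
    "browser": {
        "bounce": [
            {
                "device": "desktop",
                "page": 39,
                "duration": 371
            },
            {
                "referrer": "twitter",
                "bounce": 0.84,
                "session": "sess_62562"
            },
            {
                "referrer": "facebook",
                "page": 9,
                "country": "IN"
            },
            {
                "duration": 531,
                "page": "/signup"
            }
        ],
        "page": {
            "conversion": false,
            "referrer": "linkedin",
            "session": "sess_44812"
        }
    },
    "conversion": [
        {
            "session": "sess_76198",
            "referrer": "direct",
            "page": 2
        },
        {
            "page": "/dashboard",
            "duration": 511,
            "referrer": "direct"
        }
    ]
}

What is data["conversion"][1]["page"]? "/dashboard"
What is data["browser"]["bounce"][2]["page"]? 9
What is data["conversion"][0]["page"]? 2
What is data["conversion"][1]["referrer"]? "direct"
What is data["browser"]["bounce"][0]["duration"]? 371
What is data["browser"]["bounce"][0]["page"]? 39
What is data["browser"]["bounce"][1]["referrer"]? "twitter"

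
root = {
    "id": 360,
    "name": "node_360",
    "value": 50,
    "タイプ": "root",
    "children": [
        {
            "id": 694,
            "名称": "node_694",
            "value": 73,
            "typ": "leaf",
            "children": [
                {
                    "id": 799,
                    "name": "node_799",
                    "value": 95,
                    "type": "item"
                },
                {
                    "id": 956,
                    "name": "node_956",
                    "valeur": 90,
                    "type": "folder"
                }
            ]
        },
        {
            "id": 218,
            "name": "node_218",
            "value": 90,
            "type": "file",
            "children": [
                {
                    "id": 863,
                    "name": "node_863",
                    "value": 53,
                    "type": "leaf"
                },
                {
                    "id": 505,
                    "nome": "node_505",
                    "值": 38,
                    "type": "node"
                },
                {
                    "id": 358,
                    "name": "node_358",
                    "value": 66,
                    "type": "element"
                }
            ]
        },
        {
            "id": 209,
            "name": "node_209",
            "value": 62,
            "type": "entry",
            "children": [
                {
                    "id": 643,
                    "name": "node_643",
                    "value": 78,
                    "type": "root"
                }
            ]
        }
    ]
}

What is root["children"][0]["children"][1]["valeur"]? 90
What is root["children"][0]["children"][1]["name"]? "node_956"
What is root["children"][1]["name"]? "node_218"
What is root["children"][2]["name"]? "node_209"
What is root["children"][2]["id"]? 209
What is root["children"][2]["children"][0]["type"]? "root"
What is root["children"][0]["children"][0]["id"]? 799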